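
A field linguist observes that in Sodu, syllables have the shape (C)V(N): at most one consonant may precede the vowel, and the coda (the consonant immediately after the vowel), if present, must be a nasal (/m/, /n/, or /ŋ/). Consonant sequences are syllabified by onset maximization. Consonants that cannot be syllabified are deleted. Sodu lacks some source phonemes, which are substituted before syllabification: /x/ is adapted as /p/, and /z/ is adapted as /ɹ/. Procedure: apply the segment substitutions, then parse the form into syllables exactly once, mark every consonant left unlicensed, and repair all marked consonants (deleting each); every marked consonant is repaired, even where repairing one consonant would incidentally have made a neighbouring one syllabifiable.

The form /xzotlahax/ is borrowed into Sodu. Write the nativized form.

Substitution: /x/ → /p/, /z/ → /ɹ/, giving /pɹotlahap/.
Syllabifying with onset maximization leaves /p/, /t/, /p/ stranded (only a nasal (/m/, /n/, or /ŋ/) is licensed in coda position; onsets are limited to one consonant).
Each unlicensed consonant is deleted: /p/, /t/, /p/.

ɹolaha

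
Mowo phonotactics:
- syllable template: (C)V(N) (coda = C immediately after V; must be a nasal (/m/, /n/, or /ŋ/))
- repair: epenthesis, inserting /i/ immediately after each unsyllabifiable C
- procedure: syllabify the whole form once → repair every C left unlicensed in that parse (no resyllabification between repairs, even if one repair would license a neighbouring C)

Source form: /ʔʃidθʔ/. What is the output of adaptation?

ʔiʃidiθiʔi

Syllabifying with onset maximization leaves /ʔ/, /d/, /θ/, /ʔ/ stranded (only a nasal (/m/, /n/, or /ŋ/) is licensed in coda position; onsets are limited to one consonant).
Inserting the epenthetic vowel yields /ʔ/ → /ʔi/, /d/ → /di/, /θ/ → /θi/, /ʔ/ → /ʔi/.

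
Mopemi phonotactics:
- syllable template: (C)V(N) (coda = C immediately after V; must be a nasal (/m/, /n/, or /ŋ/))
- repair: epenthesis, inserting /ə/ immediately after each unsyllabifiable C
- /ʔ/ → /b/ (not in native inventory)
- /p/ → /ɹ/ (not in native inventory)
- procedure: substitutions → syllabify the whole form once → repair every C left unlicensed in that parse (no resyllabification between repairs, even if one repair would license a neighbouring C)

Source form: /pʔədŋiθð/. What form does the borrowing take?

ɹəbədəŋiθəðə

Substitution: /p/ → /ɹ/, /ʔ/ → /b/, giving /ɹbədŋiθð/.
Under (C)V(N), the unsyllabifiable consonants are /ɹ/, /d/, /θ/, /ð/ (only a nasal (/m/, /n/, or /ŋ/) is licensed in coda position; onsets are limited to one consonant).
Inserting the epenthetic vowel yields /ɹ/ → /ɹə/, /d/ → /də/, /θ/ → /θə/, /ð/ → /ðə/.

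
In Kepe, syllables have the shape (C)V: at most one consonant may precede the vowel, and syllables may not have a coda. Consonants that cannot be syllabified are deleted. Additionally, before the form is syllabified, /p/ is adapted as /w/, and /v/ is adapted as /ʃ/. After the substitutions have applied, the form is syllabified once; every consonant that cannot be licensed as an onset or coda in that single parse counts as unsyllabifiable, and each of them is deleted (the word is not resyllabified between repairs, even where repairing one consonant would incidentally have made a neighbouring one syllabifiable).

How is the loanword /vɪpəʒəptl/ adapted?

ʃɪwəʒə

Substitution: /v/ → /ʃ/, /p/ → /w/, giving /ʃɪwəʒəwtl/.
The consonants /w/, /t/, /l/ cannot be parsed into a legal (C)V syllable (no codas are permitted; onsets are limited to one consonant).
Deleting the stranded consonants removes /w/, /t/, /l/.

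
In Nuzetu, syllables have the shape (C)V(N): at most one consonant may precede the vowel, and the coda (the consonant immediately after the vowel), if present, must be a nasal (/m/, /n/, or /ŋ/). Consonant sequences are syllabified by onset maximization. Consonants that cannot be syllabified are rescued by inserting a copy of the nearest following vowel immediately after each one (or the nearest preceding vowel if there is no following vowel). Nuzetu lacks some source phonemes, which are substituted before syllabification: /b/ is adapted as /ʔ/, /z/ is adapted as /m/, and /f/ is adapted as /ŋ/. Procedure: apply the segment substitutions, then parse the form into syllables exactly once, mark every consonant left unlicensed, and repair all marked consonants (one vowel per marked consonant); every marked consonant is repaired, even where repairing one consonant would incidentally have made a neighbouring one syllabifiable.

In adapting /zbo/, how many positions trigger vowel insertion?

1

After substitution the input is /mʔo/.
The unsyllabifiable consonants are /m/; each receives one epenthetic vowel.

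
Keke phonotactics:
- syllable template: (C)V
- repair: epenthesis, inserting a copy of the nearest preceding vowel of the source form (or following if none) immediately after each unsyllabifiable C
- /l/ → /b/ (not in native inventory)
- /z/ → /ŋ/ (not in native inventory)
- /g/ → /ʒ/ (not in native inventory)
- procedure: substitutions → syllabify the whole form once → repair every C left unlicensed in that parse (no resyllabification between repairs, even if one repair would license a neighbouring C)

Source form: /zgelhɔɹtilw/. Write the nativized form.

Substitution: /z/ → /ŋ/, /g/ → /ʒ/, /l/ → /b/, giving /ŋʒebhɔɹtibw/.
Under (C)V, the unsyllabifiable consonants are /ŋ/, /b/, /ɹ/, /b/, /w/ (no codas are permitted; onsets are limited to one consonant).
Inserting the epenthetic vowel yields /ŋ/ → /ŋe/, /b/ → /be/, /ɹ/ → /ɹɔ/, /b/ → /bi/, /w/ → /wi/.

ŋeʒebehɔɹɔtibiwi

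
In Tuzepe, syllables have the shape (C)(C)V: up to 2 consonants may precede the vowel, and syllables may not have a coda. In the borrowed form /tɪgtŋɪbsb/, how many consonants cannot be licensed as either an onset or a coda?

4

Syllabifying with onset maximization leaves /g/, /b/, /s/, /b/ stranded (no codas are permitted; onsets may contain at most 2 consonants).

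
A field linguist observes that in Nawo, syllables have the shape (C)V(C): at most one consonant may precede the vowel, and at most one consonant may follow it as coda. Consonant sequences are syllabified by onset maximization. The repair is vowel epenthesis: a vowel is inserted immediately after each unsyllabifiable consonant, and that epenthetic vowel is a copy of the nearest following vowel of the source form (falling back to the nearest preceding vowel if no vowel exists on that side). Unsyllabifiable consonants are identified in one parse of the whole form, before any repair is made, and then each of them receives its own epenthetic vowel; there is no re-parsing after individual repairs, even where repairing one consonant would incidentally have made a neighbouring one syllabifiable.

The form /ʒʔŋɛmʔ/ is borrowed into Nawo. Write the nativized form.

ʒɛʔɛŋɛmʔɛ

Syllabifying with onset maximization leaves /ʒ/, /ʔ/, /ʔ/ stranded (at most one coda consonant is licensed; onsets are limited to one consonant).
Inserting the epenthetic vowel yields /ʒ/ → /ʒɛ/, /ʔ/ → /ʔɛ/, /ʔ/ → /ʔɛ/.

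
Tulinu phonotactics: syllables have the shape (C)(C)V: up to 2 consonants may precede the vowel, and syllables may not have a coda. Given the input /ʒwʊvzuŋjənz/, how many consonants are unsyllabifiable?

2

The consonants /n/, /z/ cannot be parsed into a legal (C)(C)V syllable (no codas are permitted; onsets may contain at most 2 consonants).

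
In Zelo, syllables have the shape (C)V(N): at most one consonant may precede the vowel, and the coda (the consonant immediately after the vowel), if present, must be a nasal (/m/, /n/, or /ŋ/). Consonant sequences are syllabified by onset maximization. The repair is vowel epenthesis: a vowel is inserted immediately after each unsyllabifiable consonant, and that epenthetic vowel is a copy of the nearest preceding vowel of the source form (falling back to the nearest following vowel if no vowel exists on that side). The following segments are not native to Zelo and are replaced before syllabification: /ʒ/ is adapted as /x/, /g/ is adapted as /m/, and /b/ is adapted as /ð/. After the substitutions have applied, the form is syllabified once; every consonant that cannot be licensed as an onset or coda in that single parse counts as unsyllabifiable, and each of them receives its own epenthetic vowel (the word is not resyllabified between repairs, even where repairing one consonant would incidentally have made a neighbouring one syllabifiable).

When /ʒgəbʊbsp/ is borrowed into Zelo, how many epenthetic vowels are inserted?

4

After substitution the input is /xməðʊðsp/.
The unsyllabifiable consonants are /x/, /ð/, /s/, /p/; each receives one epenthetic vowel.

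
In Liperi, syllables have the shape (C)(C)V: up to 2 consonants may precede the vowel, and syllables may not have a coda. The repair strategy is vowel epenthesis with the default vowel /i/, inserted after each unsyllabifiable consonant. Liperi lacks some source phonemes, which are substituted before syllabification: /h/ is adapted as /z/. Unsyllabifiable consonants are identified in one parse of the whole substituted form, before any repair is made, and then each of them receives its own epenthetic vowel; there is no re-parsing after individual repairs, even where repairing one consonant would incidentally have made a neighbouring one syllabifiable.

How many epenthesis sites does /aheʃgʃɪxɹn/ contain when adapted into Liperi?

4

After substitution the input is /azeʃgʃɪxɹn/.
The unsyllabifiable consonants are /ʃ/, /x/, /ɹ/, /n/; each receives one epenthetic vowel.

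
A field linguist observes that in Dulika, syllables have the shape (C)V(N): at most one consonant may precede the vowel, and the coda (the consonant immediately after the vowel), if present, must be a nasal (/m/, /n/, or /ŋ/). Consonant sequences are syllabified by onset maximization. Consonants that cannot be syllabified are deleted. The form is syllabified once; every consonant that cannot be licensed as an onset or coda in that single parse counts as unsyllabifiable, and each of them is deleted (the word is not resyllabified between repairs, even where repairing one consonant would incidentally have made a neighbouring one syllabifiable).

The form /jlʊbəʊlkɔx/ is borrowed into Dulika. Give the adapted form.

lʊbəʊkɔ

Under (C)V(N), the unsyllabifiable consonants are /j/, /l/, /x/ (only a nasal (/m/, /n/, or /ŋ/) is licensed in coda position; onsets are limited to one consonant).
Deletion applies to /j/, /l/, /x/.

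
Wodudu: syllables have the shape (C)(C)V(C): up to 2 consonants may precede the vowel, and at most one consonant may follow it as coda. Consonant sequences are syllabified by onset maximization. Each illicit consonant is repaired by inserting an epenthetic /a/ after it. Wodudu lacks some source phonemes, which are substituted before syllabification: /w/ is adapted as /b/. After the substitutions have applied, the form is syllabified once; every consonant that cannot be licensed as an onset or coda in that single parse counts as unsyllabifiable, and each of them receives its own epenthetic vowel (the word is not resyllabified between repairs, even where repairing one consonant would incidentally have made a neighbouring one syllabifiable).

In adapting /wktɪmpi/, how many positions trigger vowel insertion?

After substitution the input is /bktɪmpi/.
The unsyllabifiable consonants are /b/; each receives one epenthetic vowel.

1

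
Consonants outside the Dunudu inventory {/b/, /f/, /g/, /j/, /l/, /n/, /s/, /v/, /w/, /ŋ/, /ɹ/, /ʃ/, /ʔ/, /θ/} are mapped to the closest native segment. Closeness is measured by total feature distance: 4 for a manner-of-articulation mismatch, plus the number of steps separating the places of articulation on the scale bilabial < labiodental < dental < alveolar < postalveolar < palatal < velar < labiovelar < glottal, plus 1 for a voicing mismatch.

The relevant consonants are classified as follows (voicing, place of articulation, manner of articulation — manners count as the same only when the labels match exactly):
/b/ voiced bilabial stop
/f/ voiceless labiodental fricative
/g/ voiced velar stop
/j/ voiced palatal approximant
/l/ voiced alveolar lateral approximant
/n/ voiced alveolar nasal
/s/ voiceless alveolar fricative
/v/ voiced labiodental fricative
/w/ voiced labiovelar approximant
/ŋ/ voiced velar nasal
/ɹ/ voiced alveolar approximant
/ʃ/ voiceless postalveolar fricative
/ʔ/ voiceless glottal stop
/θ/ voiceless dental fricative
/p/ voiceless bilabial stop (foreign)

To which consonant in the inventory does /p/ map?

/b/ is closest: same manner (stop), place distance 0 (bilabial→bilabial), voicing differs (+1); total 1. Next closest is /f/ at distance 5.

b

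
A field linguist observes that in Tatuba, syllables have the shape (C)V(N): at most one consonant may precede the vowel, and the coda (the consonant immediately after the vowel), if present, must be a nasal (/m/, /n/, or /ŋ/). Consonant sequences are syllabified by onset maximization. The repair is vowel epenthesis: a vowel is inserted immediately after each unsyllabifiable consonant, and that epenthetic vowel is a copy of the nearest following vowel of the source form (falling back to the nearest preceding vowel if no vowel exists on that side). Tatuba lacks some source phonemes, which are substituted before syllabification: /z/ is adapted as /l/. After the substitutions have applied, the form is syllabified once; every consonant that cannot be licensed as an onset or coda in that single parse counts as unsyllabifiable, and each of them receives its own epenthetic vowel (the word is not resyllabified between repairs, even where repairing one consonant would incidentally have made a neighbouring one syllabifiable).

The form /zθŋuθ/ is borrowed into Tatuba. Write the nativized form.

Substitution: /z/ → /l/, giving /lθŋuθ/.
Under (C)V(N), the unsyllabifiable consonants are /l/, /θ/, /θ/ (only a nasal (/m/, /n/, or /ŋ/) is licensed in coda position; onsets are limited to one consonant).
Each unlicensed consonant becomes the onset of a new syllable: /l/ → /lu/, /θ/ → /θu/, /θ/ → /θu/.

luθuŋuθu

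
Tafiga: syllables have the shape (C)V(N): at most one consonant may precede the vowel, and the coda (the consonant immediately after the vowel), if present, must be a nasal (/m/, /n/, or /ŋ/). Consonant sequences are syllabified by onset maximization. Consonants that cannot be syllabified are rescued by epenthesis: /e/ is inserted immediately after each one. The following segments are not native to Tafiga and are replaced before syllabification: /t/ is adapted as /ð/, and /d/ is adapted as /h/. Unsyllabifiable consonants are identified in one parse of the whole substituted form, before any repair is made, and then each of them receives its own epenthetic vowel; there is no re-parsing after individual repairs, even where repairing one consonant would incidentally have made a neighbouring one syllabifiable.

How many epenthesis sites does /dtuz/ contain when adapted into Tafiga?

After substitution the input is /hðuz/.
The unsyllabifiable consonants are /h/, /z/; each receives one epenthetic vowel.

2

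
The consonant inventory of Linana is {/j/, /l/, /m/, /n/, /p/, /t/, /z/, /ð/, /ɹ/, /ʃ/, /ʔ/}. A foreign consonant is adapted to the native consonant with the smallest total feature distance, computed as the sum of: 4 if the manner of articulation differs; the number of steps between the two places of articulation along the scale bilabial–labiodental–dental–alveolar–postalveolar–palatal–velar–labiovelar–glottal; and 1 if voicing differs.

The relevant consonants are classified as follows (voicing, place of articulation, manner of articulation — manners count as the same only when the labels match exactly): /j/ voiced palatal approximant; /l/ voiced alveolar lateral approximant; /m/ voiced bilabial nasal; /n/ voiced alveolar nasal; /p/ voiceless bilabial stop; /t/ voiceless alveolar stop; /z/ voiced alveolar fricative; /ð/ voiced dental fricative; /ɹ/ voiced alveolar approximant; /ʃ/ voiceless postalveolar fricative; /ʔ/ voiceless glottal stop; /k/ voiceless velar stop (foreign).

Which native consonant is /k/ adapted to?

ʔ

/ʔ/ is closest: same manner (stop), place distance 2 (velar→glottal), same voicing; total 2. Next closest is /t/ at distance 3.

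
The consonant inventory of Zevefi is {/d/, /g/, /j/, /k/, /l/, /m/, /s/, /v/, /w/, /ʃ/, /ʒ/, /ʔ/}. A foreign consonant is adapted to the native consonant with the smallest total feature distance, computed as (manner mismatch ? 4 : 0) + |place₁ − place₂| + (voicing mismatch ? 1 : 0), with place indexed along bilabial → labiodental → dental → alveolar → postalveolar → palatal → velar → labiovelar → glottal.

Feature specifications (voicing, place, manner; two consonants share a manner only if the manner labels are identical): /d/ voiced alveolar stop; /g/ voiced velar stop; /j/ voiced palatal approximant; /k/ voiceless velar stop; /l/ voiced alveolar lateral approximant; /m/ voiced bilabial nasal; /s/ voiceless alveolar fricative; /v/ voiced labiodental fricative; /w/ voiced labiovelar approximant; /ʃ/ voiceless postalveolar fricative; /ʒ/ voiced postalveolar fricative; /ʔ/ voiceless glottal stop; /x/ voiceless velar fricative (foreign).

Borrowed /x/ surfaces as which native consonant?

/ʃ/ is closest: same manner (fricative), place distance 2 (velar→postalveolar), same voicing; total 2. Next closest is /s/ at distance 3.

ʃ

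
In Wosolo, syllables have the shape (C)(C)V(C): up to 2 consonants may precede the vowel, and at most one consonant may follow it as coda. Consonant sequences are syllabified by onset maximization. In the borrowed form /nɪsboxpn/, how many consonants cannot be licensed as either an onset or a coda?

2

Under (C)(C)V(C), the unsyllabifiable consonants are /p/, /n/ (at most one coda consonant is licensed; onsets may contain at most 2 consonants).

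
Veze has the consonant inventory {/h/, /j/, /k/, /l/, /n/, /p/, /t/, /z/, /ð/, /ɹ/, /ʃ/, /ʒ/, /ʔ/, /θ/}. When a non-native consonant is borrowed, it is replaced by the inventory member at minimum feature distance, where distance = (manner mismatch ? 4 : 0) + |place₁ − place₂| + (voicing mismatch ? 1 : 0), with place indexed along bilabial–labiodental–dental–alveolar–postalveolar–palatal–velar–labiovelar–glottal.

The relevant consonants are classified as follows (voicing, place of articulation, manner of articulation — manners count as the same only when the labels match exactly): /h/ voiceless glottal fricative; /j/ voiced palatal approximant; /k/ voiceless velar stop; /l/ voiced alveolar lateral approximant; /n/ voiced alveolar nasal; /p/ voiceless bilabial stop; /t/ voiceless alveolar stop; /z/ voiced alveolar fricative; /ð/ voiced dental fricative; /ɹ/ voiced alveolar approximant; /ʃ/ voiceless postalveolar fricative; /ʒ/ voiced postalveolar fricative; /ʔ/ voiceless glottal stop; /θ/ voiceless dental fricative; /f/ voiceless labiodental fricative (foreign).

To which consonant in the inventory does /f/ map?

/θ/ is closest: same manner (fricative), place distance 1 (labiodental→dental), same voicing; total 1. Next closest is /ð/ at distance 2.

θ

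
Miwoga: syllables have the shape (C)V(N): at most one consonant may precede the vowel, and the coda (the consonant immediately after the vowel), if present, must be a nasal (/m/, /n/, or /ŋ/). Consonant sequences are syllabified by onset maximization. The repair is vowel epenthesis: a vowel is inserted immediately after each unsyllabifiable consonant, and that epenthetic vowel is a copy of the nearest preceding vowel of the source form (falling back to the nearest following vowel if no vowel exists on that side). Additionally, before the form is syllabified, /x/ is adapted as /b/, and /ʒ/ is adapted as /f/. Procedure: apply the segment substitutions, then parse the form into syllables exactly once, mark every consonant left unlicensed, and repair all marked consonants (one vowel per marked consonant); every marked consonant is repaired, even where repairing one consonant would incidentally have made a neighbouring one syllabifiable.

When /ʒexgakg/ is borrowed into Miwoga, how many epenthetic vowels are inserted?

3

After substitution the input is /febgakg/.
The unsyllabifiable consonants are /b/, /k/, /g/; each receives one epenthetic vowel.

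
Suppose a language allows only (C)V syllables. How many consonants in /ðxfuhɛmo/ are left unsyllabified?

Under (C)V, the unsyllabifiable consonants are /ð/, /x/ (no codas are permitted; onsets are limited to one consonant).

2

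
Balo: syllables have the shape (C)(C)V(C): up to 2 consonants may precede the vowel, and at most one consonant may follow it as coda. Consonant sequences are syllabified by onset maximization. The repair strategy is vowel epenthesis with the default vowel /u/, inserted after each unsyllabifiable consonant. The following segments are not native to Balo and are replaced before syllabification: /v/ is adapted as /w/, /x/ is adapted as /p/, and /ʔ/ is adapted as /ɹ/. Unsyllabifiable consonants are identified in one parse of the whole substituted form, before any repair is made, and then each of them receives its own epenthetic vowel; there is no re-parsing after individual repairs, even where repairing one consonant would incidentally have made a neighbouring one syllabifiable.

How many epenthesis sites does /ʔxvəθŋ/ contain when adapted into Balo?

After substitution the input is /ɹpwəθŋ/.
The unsyllabifiable consonants are /ɹ/, /ŋ/; each receives one epenthetic vowel.

2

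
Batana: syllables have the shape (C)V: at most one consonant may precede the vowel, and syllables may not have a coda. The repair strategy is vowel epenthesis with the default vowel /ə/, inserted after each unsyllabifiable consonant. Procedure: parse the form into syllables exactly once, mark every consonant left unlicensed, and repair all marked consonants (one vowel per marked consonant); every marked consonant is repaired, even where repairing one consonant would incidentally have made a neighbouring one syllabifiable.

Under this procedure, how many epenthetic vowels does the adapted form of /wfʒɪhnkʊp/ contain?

5

The unsyllabifiable consonants are /w/, /f/, /h/, /n/, /p/; each receives one epenthetic vowel.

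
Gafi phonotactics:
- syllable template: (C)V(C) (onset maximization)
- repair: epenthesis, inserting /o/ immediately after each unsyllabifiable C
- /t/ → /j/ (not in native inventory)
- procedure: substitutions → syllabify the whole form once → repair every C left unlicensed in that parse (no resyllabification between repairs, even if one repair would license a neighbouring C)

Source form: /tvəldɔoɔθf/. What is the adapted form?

jovəldɔoɔθfo

Substitution: /t/ → /j/, giving /jvəldɔoɔθf/.
Syllabifying with onset maximization leaves /j/, /f/ stranded (at most one coda consonant is licensed; onsets are limited to one consonant).
Epenthesis after each stranded consonant: /j/ → /jo/, /f/ → /fo/.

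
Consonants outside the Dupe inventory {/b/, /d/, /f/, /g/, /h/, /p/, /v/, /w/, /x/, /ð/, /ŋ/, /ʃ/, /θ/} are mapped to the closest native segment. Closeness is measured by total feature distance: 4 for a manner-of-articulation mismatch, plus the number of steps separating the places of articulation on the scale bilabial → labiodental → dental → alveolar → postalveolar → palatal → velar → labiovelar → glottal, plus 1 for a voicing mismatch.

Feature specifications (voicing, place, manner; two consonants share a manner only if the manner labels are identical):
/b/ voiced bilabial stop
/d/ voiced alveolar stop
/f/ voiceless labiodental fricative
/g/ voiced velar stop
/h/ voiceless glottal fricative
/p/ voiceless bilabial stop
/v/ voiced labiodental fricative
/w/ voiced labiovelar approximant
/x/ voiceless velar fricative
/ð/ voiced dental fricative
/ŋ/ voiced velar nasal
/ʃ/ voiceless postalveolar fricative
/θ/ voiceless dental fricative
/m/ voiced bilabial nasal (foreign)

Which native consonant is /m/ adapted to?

b

/b/ is closest: manner differs (nasal→stop, +4), place distance 0 (bilabial→bilabial), same voicing; total 4. Next closest is /p/ at distance 5.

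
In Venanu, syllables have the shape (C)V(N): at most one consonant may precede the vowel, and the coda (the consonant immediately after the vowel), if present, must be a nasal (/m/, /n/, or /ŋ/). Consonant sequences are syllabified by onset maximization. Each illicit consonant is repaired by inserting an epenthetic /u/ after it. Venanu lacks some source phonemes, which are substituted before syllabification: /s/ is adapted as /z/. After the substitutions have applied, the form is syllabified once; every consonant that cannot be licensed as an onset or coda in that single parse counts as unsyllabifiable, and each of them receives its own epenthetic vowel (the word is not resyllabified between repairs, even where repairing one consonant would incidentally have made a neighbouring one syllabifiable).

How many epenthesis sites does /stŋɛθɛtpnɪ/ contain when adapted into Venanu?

After substitution the input is /ztŋɛθɛtpnɪ/.
The unsyllabifiable consonants are /z/, /t/, /t/, /p/; each receives one epenthetic vowel.

4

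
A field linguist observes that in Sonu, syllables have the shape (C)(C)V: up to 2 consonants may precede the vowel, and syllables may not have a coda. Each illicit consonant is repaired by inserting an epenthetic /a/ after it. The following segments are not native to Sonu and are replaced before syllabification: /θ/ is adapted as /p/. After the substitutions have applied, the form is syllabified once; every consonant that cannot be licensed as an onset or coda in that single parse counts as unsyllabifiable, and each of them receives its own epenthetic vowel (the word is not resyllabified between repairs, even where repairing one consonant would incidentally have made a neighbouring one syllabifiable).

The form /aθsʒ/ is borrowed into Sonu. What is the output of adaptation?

Substitution: /θ/ → /p/, giving /apsʒ/.
The consonants /p/, /s/, /ʒ/ cannot be parsed into a legal (C)(C)V syllable (no codas are permitted; onsets may contain at most 2 consonants).
Each unlicensed consonant becomes the onset of a new syllable: /p/ → /pa/, /s/ → /sa/, /ʒ/ → /ʒa/.

apasaʒa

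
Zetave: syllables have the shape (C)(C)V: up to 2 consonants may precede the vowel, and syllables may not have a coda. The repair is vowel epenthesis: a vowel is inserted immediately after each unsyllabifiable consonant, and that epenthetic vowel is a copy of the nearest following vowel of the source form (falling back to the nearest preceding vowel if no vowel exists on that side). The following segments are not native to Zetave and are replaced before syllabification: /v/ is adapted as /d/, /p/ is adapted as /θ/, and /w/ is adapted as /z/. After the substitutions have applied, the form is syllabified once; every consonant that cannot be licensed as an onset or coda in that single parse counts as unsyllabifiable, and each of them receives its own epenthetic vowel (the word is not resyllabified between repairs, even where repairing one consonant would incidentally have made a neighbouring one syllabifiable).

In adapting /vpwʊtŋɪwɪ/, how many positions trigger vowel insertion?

1

After substitution the input is /dθzʊtŋɪzɪ/.
The unsyllabifiable consonants are /d/; each receives one epenthetic vowel.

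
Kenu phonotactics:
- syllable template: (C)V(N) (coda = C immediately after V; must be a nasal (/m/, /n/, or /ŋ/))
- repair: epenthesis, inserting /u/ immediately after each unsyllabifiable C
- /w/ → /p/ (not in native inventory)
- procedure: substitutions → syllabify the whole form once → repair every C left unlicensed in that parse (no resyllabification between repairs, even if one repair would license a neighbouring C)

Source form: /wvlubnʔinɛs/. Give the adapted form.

Substitution: /w/ → /p/, giving /pvlubnʔinɛs/.
Under (C)V(N), the unsyllabifiable consonants are /p/, /v/, /b/, /n/, /s/ (only a nasal (/m/, /n/, or /ŋ/) is licensed in coda position; onsets are limited to one consonant).
Epenthesis after each stranded consonant: /p/ → /pu/, /v/ → /vu/, /b/ → /bu/, /n/ → /nu/, /s/ → /su/.

puvulubunuʔinɛsu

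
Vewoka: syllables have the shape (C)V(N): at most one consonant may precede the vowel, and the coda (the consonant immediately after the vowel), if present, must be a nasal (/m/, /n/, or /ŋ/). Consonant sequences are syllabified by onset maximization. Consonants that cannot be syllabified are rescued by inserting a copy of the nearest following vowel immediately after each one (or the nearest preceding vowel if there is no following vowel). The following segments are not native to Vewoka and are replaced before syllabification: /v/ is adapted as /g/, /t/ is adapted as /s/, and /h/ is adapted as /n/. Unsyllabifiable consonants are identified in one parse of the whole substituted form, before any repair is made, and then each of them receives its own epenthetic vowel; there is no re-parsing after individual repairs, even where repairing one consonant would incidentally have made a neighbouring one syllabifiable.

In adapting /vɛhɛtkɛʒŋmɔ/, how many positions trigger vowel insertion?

After substitution the input is /gɛnɛskɛʒŋmɔ/.
The unsyllabifiable consonants are /s/, /ʒ/, /ŋ/; each receives one epenthetic vowel.

3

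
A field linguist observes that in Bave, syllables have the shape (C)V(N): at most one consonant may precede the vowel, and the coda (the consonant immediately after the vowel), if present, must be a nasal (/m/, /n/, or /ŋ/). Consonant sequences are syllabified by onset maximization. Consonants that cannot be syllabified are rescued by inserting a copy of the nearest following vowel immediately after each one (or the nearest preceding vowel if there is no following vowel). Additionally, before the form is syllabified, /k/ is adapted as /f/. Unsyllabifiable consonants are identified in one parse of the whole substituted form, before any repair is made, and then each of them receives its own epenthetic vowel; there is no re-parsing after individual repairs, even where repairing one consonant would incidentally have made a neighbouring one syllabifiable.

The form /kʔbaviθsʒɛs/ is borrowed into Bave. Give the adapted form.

faʔabaviθɛsɛʒɛsɛ

Substitution: /k/ → /f/, giving /fʔbaviθsʒɛs/.
Syllabifying with onset maximization leaves /f/, /ʔ/, /θ/, /s/, /s/ stranded (only a nasal (/m/, /n/, or /ŋ/) is licensed in coda position; onsets are limited to one consonant).
Epenthesis after each stranded consonant: /f/ → /fa/, /ʔ/ → /ʔa/, /θ/ → /θɛ/, /s/ → /sɛ/, /s/ → /sɛ/.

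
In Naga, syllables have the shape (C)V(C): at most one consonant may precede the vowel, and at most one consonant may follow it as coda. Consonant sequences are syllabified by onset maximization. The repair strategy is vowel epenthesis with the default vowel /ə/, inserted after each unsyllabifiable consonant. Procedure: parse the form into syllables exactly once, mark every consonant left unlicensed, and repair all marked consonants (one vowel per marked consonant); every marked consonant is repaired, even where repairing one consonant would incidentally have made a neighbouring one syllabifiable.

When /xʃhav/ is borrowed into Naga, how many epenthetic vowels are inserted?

2

The unsyllabifiable consonants are /x/, /ʃ/; each receives one epenthetic vowel.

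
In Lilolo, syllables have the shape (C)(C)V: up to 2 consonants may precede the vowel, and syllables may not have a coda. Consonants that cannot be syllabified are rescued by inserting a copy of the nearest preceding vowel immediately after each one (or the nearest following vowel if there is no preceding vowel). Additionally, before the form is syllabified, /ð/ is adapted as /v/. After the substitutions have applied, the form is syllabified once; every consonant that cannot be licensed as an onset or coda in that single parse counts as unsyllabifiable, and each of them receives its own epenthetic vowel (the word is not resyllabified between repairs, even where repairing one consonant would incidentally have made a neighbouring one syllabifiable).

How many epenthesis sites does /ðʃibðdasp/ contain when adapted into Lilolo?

3

After substitution the input is /vʃibvdasp/.
The unsyllabifiable consonants are /b/, /s/, /p/; each receives one epenthetic vowel.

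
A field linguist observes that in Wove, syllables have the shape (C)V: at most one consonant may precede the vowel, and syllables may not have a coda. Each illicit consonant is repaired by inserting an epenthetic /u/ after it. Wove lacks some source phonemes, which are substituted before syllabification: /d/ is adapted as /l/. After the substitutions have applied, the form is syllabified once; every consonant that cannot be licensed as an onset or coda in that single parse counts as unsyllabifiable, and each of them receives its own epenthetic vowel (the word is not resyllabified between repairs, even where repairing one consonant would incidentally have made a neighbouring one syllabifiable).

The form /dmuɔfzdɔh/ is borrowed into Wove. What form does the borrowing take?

Substitution: /d/ → /l/, giving /lmuɔfzlɔh/.
Syllabifying with onset maximization leaves /l/, /f/, /z/, /h/ stranded (no codas are permitted; onsets are limited to one consonant).
Epenthesis after each stranded consonant: /l/ → /lu/, /f/ → /fu/, /z/ → /zu/, /h/ → /hu/.

lumuɔfuzulɔhu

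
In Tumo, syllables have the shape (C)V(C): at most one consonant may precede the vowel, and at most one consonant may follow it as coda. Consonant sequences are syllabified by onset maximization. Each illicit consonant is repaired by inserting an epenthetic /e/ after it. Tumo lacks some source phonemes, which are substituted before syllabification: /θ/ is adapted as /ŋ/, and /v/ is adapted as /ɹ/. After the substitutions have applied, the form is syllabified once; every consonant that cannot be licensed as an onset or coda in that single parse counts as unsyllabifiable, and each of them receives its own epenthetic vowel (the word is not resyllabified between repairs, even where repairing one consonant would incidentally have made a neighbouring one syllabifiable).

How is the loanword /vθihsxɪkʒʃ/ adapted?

ɹeŋihsexɪkʒeʃe

Substitution: /v/ → /ɹ/, /θ/ → /ŋ/, giving /ɹŋihsxɪkʒʃ/.
Under (C)V(C), the unsyllabifiable consonants are /ɹ/, /s/, /ʒ/, /ʃ/ (at most one coda consonant is licensed; onsets are limited to one consonant).
Inserting the epenthetic vowel yields /ɹ/ → /ɹe/, /s/ → /se/, /ʒ/ → /ʒe/, /ʃ/ → /ʃe/.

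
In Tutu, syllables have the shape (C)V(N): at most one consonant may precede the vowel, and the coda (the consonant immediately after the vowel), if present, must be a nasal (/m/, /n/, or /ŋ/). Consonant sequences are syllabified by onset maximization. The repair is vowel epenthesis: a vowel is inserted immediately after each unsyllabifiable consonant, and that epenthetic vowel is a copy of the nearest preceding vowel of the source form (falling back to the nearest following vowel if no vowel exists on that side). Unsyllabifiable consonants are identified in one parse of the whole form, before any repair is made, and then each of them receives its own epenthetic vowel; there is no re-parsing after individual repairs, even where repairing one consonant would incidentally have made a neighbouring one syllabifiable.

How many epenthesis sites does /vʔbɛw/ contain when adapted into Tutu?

The unsyllabifiable consonants are /v/, /ʔ/, /w/; each receives one epenthetic vowel.

3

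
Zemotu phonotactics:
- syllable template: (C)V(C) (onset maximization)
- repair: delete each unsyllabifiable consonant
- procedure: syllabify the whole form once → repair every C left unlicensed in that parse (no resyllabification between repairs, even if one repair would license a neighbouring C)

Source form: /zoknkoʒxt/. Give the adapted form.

zokkoʒ

Syllabifying with onset maximization leaves /n/, /x/, /t/ stranded (at most one coda consonant is licensed; onsets are limited to one consonant).
Deleting the stranded consonants removes /n/, /x/, /t/.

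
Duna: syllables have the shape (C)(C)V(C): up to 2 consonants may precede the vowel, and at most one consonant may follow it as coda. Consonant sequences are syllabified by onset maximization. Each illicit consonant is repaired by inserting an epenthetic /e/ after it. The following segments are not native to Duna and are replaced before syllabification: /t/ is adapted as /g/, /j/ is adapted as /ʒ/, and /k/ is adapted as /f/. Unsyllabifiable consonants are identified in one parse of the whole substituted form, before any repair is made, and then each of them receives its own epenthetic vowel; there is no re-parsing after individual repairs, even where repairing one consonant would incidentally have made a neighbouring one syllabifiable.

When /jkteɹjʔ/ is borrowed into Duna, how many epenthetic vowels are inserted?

3

After substitution the input is /ʒfgeɹʒʔ/.
The unsyllabifiable consonants are /ʒ/, /ʒ/, /ʔ/; each receives one epenthetic vowel.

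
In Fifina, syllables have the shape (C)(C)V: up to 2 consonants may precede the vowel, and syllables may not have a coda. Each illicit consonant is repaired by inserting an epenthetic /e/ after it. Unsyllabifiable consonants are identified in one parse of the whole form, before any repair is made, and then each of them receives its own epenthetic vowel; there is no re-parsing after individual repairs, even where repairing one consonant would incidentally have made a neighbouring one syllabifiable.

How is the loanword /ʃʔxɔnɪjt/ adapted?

Syllabifying with onset maximization leaves /ʃ/, /j/, /t/ stranded (no codas are permitted; onsets may contain at most 2 consonants).
Inserting the epenthetic vowel yields /ʃ/ → /ʃe/, /j/ → /je/, /t/ → /te/.

ʃeʔxɔnɪjete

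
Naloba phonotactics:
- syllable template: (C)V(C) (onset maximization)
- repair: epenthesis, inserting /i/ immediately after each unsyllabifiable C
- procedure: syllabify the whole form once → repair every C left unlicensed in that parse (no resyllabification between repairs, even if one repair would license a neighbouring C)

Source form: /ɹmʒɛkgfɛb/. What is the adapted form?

Under (C)V(C), the unsyllabifiable consonants are /ɹ/, /m/, /g/ (at most one coda consonant is licensed; onsets are limited to one consonant).
Inserting the epenthetic vowel yields /ɹ/ → /ɹi/, /m/ → /mi/, /g/ → /gi/.

ɹimiʒɛkgifɛb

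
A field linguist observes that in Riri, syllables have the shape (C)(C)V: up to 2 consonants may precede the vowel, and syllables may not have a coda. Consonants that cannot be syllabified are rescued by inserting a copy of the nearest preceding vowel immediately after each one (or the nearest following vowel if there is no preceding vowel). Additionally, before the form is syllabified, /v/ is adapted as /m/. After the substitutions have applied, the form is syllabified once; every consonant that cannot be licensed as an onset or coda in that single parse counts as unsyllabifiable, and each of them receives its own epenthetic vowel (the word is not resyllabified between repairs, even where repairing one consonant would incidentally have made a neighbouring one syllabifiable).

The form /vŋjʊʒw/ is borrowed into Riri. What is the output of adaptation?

mʊŋjʊʒʊwʊ

Substitution: /v/ → /m/, giving /mŋjʊʒw/.
Under (C)(C)V, the unsyllabifiable consonants are /m/, /ʒ/, /w/ (no codas are permitted; onsets may contain at most 2 consonants).
Epenthesis after each stranded consonant: /m/ → /mʊ/, /ʒ/ → /ʒʊ/, /w/ → /wʊ/.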